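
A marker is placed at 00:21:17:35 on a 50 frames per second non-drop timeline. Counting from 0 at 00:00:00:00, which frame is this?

frame 63885

Total seconds to the label: (0 × 3600 + 21 × 60 + 17) = 1277.
Frame index = 1277 × 50 + 35 = 63885.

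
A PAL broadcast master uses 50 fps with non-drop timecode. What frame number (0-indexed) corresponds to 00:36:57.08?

110858

Total seconds to the label: (0 × 3600 + 36 × 60 + 57) = 2217.
Frame index = 2217 × 50 + 8 = 110858.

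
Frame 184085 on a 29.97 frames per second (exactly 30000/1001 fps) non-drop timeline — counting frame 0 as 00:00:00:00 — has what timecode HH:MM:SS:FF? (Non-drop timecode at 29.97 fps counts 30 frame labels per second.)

184085 ÷ 30 = 6136 full seconds, remainder 5 frames.
6136 s = 1 h 42 min 16 s.
Timecode: 01:42:16:05.

01:42:16:05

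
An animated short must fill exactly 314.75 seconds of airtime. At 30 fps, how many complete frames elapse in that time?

Frames = 314.75 × 30 = 18885/2 ≈ 9442.5000.
Complete frames: 9442.

9442 frames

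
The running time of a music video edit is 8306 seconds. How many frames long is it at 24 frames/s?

Frames = 8306 × 24 = 199344.

199344 frames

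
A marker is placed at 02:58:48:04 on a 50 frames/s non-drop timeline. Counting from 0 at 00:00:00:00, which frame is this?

536404

Total seconds to the label: (2 × 3600 + 58 × 60 + 48) = 10728.
Frame index = 10728 × 50 + 4 = 536404.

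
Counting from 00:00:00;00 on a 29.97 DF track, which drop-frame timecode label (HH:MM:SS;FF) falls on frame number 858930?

07:57:39;20

Each 10-minute DF block holds 10 × 60 × 30 − 9 × 2 = 17982 frames. 858930 ÷ 17982 → 47 full blocks, remainder 13776.
Within the partial block the first minute is 1800 frames and each further minute 1798, so 7 further minute boundaries passed. Total skipped labels = 18 × 47 + 2 × 7 = 860.
Non-drop label index = 858930 + 860 = 859790; at 30 labels/s that is 07:57:39:20, i.e. DF 07:57:39;20.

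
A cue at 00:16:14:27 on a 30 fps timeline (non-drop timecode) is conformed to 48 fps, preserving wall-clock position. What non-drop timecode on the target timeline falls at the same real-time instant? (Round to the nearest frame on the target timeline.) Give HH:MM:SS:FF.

Source frame index: (0×3600 + 16×60 + 14) × 30 + 27 = 29247.
Real time: 29247 / (30) = 9749/10 s.
Target frame: (9749/10) × (48) = 233976/5 ≈ 46795.200 → 46795.
At 48 labels/s: frame 46795 → 00:16:14:43.

00:16:14:43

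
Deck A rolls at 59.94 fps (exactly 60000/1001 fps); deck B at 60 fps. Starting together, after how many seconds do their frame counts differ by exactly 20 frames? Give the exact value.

The gap grows by |60 − 60000/1001| = 60/1001 frames per second.
Time for a 20-frame gap: 20 ÷ (60/1001) = 1001/3 s.

1001/3 seconds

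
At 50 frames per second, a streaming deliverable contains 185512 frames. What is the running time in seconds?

3710.24 seconds

Running time = 185512 / (50) = 3710.24 s.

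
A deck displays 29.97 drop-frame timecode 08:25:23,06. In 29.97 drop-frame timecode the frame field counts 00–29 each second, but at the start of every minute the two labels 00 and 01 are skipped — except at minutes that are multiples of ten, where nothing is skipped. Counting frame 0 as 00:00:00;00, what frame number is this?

908786

Complete 10-minute blocks: 50, each 17982 frames → 899100.
Remaining 5 whole minutes in the current block: 1800 + 4 × 1798 = 8992 frames.
Within the current minute: 23 × 30 + 6 − 2 = 694 (labels ;00/;01 skipped at this minute). Total = 899100 + 8992 + 694 = 908786.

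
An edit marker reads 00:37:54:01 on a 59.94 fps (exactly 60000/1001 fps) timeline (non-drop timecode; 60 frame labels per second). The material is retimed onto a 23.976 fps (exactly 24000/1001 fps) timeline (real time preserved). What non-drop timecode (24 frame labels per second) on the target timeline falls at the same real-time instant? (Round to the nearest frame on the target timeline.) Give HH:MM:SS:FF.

00:37:54:00

Source frame index: (0×3600 + 37×60 + 54) × 60 + 1 = 136441.
Real time: 136441 / (60000/1001) = 136577441/60000 s.
Target frame: (136577441/60000) × (24000/1001) = 272882/5 ≈ 54576.400 → 54576.
At 24 labels/s: frame 54576 → 00:37:54:00.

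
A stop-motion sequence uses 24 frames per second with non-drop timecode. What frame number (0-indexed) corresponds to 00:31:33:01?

frame 45433

Total seconds to the label: (0 × 3600 + 31 × 60 + 33) = 1893.
Frame index = 1893 × 24 + 1 = 45433.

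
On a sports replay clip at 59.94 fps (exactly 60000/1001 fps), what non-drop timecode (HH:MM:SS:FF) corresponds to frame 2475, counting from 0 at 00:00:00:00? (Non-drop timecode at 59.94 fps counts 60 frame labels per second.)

2475 ÷ 60 = 41 full seconds, remainder 15 frames.
41 s = 0 h 0 min 41 s.
Timecode: 00:00:41:15.

00:00:41:15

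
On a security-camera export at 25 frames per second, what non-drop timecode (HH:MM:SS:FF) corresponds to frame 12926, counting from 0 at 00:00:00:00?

12926 ÷ 25 = 517 full seconds, remainder 1 frame.
517 s = 0 h 8 min 37 s.
Timecode: 00:08:37:01.

00:08:37:01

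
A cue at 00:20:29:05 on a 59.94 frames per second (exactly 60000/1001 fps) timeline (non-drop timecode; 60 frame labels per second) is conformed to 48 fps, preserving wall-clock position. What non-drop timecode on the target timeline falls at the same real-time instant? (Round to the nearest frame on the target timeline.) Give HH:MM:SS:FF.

00:20:30:15

Source frame index: (0×3600 + 20×60 + 29) × 60 + 5 = 73745.
Real time: 73745 / (60000/1001) = 14763749/12000 s.
Target frame: (14763749/12000) × (48) = 14763749/250 ≈ 59054.996 → 59055.
At 48 labels/s: frame 59055 → 00:20:30:15.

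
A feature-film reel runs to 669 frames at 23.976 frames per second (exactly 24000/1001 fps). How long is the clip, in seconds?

Running time = 669 / (24000/1001) = 27.902875 s.

27.902875 seconds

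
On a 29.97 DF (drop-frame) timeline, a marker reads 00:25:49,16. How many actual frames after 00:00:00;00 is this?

46440

Complete 10-minute blocks: 2, each 17982 frames → 35964.
Remaining 5 whole minutes in the current block: 1800 + 4 × 1798 = 8992 frames.
Within the current minute: 49 × 30 + 16 − 2 = 1484 (labels ;00/;01 skipped at this minute). Total = 35964 + 8992 + 1484 = 46440.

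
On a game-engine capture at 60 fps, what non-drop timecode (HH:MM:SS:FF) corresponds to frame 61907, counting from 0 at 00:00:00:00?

00:17:11:47

61907 ÷ 60 = 1031 full seconds, remainder 47 frames.
1031 s = 0 h 17 min 11 s.
Timecode: 00:17:11:47.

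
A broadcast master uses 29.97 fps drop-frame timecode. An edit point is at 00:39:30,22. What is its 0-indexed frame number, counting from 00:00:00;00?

71050

Complete 10-minute blocks: 3, each 17982 frames → 53946.
Remaining 9 whole minutes in the current block: 1800 + 8 × 1798 = 16184 frames.
Within the current minute: 30 × 30 + 22 − 2 = 920 (labels ;00/;01 skipped at this minute). Total = 53946 + 16184 + 920 = 71050.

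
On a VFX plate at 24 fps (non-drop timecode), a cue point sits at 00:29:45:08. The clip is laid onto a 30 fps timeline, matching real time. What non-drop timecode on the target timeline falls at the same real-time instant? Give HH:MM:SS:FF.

00:29:45:10

Source frame index: (0×3600 + 29×60 + 45) × 24 + 8 = 42848.
Real time: 42848 / (24) = 5356/3 s.
Target frame: (5356/3) × (30) = 53560.
At 30 labels/s: frame 53560 → 00:29:45:10.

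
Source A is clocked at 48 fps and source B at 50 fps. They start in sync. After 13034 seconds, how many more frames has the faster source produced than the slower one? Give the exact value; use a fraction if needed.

26068 frames

A emits 48 × 13034 = 625632 frames; B emits 50 × 13034 = 651700.
Difference = 26068 frames; B is ahead of A.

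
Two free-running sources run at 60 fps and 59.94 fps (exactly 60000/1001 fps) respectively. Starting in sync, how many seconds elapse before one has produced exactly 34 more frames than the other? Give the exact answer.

17017/30 seconds

The gap grows by |60000/1001 − 60| = 60/1001 frames per second.
Time for a 34-frame gap: 34 ÷ (60/1001) = 17017/30 s.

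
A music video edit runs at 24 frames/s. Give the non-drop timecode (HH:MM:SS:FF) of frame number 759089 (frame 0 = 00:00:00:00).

759089 ÷ 24 = 31628 full seconds, remainder 17 frames.
31628 s = 8 h 47 min 8 s.
Timecode: 08:47:08:17.

08:47:08:17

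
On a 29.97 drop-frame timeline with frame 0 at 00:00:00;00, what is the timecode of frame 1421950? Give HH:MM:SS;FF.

Each 10-minute DF block holds 10 × 60 × 30 − 9 × 2 = 17982 frames. 1421950 ÷ 17982 → 79 full blocks, remainder 1372.
Within the partial block the first minute is 1800 frames and each further minute 1798, so 0 further minute boundaries passed. Total skipped labels = 18 × 79 + 2 × 0 = 1422.
Non-drop label index = 1421950 + 1422 = 1423372; at 30 labels/s that is 13:10:45:22, i.e. DF 13:10:45;22.

13:10:45;22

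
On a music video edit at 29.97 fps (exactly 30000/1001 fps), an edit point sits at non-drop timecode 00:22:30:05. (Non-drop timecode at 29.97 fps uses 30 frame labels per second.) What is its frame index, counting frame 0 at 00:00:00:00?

40505

Total seconds to the label: (0 × 3600 + 22 × 60 + 30) = 1350.
Frame index = 1350 × 30 + 5 = 40505.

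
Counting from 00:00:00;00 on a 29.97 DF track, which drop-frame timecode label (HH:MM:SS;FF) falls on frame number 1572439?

Each 10-minute DF block holds 10 × 60 × 30 − 9 × 2 = 17982 frames. 1572439 ÷ 17982 → 87 full blocks, remainder 8005.
Within the partial block the first minute is 1800 frames and each further minute 1798, so 4 further minute boundaries passed. Total skipped labels = 18 × 87 + 2 × 4 = 1574.
Non-drop label index = 1572439 + 1574 = 1574013; at 30 labels/s that is 14:34:27:03, i.e. DF 14:34:27;03.

14:34:27;03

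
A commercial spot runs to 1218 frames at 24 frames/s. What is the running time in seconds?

Running time = 1218 / (24) = 50.75 s.

50.75 seconds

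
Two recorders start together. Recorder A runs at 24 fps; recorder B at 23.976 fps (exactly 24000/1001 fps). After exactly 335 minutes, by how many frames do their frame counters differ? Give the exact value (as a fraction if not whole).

482400/1001 frames

335 min = 20100 s.
A emits 24 × 20100 = 482400 frames; B emits 24000/1001 × 20100 = 482400000/1001.
Difference = 482400/1001 frames (≈ 481.9181); B is behind A.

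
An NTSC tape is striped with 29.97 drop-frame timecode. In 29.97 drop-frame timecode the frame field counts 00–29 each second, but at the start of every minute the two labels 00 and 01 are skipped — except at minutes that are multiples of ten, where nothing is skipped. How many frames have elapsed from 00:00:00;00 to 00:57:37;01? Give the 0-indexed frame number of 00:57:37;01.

103607

Complete 10-minute blocks: 5, each 17982 frames → 89910.
Remaining 7 whole minutes in the current block: 1800 + 6 × 1798 = 12588 frames.
Within the current minute: 37 × 30 + 1 − 2 = 1109 (labels ;00/;01 skipped at this minute). Total = 89910 + 12588 + 1109 = 103607.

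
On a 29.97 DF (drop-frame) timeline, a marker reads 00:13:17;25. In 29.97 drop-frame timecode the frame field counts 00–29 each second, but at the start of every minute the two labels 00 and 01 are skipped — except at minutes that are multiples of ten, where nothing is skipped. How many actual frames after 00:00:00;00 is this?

As if non-drop at 30 labels/s: (0 × 3600 + 13 × 60 + 17) × 30 + 25 = 23935.
Minute boundaries passed: 13; those not divisible by 10: 13 − 1 = 12; dropped labels = 2 × 12 = 24.
Actual frame index = 23935 − 24 = 23911.

23911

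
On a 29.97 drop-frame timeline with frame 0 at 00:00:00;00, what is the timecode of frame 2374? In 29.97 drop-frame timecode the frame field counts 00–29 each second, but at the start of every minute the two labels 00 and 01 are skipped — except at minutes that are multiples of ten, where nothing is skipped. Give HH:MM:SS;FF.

00:01:19;06

Ten DF minutes hold 17982 frames, so frame 2374 lies in block 0 (frames 0–17981) with 2374 frames into that block.
The block's first minute is 1800 frames and the rest 1798 each; 2374 frames reaches minute 1, so 0 × 18 + 1 × 2 = 2 labels have been skipped so far.
Adding those back, label number 2374 + 2 = 2376 at 30 labels/s is 79 s + 6 f = 0 h 1 min 19 s frame 6, i.e. 00:01:19;06.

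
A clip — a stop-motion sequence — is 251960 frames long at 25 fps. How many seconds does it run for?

10078.4 seconds

Running time = 251960 / (25) = 10078.4 s.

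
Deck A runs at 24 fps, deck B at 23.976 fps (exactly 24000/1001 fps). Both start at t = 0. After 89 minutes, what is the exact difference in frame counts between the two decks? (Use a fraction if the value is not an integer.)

89 min = 5340 s.
A emits 24 × 5340 = 128160 frames; B emits 24000/1001 × 5340 = 128160000/1001.
Difference = 128160/1001 frames (≈ 128.0320); B is behind A.

128160/1001 frames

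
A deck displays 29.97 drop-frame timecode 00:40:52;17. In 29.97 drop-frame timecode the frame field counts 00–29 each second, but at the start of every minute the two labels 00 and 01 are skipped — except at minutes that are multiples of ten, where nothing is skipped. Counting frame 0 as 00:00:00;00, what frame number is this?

73505

Complete 10-minute blocks: 4, each 17982 frames → 71928.
Remaining 0 whole minutes in the current block: 0 frames.
Within the current minute: 52 × 30 + 17 = 1577. Total = 71928 + 0 + 1577 = 73505.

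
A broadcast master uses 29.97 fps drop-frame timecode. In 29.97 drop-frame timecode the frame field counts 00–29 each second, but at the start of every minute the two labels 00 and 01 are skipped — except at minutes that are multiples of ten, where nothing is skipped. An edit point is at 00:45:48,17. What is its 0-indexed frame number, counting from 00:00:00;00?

82375

Complete 10-minute blocks: 4, each 17982 frames → 71928.
Remaining 5 whole minutes in the current block: 1800 + 4 × 1798 = 8992 frames.
Within the current minute: 48 × 30 + 17 − 2 = 1455 (labels ;00/;01 skipped at this minute). Total = 71928 + 8992 + 1455 = 82375.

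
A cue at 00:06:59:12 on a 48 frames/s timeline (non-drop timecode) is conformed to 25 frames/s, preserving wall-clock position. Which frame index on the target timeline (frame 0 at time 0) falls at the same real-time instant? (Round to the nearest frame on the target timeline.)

frame 10481

Source frame index: (0×3600 + 6×60 + 59) × 48 + 12 = 20124.
Real time: 20124 / (48) = 1677/4 s.
Target frame: (1677/4) × (25) = 41925/4 ≈ 10481.250 → 10481.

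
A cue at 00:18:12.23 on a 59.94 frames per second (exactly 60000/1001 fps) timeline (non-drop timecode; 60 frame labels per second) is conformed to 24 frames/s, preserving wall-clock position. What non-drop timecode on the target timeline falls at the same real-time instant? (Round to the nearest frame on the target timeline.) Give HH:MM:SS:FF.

Source frame index: (0×3600 + 18×60 + 12) × 60 + 23 = 65543.
Real time: 65543 / (60000/1001) = 65608543/60000 s.
Target frame: (65608543/60000) × (24) = 65608543/2500 ≈ 26243.417 → 26243.
At 24 labels/s: frame 26243 → 00:18:13:11.

00:18:13:11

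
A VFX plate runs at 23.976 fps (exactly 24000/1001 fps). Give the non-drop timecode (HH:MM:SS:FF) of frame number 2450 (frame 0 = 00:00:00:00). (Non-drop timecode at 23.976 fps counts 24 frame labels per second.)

2450 ÷ 24 = 102 full seconds, remainder 2 frames.
102 s = 0 h 1 min 42 s.
Timecode: 00:01:42:02.

00:01:42:02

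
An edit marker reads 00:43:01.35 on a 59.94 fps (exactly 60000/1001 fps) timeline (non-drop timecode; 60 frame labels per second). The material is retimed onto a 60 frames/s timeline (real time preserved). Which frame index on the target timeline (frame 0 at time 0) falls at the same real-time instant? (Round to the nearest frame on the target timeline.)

frame 155050

Source frame index: (0×3600 + 43×60 + 1) × 60 + 35 = 154895.
Real time: 154895 / (60000/1001) = 31009979/12000 s.
Target frame: (31009979/12000) × (60) = 31009979/200 ≈ 155049.895 → 155050.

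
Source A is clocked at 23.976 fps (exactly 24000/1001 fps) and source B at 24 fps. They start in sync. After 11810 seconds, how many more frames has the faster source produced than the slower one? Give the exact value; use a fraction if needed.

283440/1001 frames

A emits 24000/1001 × 11810 = 283440000/1001 frames; B emits 24 × 11810 = 283440.
Difference = 283440/1001 frames (≈ 283.1568); B is ahead of A.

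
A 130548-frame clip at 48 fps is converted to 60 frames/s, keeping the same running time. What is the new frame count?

Frames at target rate = 130548 × (60) / (48) = 163185.

163185 frames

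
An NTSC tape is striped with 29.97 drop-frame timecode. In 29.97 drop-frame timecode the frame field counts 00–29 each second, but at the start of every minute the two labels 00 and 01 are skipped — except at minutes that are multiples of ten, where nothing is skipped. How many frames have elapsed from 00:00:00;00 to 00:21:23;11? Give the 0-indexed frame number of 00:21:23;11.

38463

Complete 10-minute blocks: 2, each 17982 frames → 35964.
Remaining 1 whole minute in the current block: 1800 + 0 × 1798 = 1800 frames.
Within the current minute: 23 × 30 + 11 − 2 = 699 (labels ;00/;01 skipped at this minute). Total = 35964 + 1800 + 699 = 38463.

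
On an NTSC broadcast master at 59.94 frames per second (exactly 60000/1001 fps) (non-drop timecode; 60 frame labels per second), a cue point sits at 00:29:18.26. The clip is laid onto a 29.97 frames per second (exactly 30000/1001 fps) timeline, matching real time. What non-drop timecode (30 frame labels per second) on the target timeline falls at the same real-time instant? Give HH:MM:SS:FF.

00:29:18:13

Source frame index: (0×3600 + 29×60 + 18) × 60 + 26 = 105506.
Real time: 105506 / (60000/1001) = 52805753/30000 s.
Target frame: (52805753/30000) × (30000/1001) = 52753.
At 30 labels/s: frame 52753 → 00:29:18:13.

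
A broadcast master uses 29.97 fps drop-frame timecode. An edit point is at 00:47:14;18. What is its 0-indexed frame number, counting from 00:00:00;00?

As if non-drop at 30 labels/s: (0 × 3600 + 47 × 60 + 14) × 30 + 18 = 85038.
Minute boundaries passed: 47; those not divisible by 10: 47 − 4 = 43; dropped labels = 2 × 43 = 86.
Actual frame index = 85038 − 86 = 84952.

84952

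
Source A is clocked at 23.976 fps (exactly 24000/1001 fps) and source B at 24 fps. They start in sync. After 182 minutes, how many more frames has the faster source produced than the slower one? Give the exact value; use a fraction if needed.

2880/11 frames

182 min = 10920 s.
A emits 24000/1001 × 10920 = 2880000/11 frames; B emits 24 × 10920 = 262080.
Difference = 2880/11 frames (≈ 261.8182); B is ahead of A.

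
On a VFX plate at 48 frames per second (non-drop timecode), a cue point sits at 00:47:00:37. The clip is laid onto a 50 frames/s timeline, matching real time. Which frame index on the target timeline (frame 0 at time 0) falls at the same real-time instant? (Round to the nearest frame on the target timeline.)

frame 141039

Source frame index: (0×3600 + 47×60 + 0) × 48 + 37 = 135397.
Real time: 135397 / (48) = 135397/48 s.
Target frame: (135397/48) × (50) = 3384925/24 ≈ 141038.542 → 141039.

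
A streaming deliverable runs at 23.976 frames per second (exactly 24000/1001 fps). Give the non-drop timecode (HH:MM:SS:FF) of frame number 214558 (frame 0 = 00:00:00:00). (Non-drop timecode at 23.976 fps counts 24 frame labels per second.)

02:28:59:22

214558 ÷ 24 = 8939 full seconds, remainder 22 frames.
8939 s = 2 h 28 min 59 s.
Timecode: 02:28:59:22.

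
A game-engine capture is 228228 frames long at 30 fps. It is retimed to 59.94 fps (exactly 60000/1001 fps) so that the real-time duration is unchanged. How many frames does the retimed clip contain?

456000 frames

Target frames = source frames × (target rate / source rate) = 228228 × (60000/1001)/(30) = 228228 × 2000/1001 = 456000.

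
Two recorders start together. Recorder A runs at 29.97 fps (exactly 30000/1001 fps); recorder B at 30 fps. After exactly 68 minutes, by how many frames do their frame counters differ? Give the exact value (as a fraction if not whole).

68 min = 4080 s.
A emits 30000/1001 × 4080 = 122400000/1001 frames; B emits 30 × 4080 = 122400.
Difference = 122400/1001 frames (≈ 122.2777); B is ahead of A.

122400/1001 frames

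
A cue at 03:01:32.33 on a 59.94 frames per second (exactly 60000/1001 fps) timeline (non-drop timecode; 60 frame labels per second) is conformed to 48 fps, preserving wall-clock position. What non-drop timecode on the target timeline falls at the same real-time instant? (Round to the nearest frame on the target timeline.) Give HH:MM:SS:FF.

03:01:43:21

Source frame index: (3×3600 + 1×60 + 32) × 60 + 33 = 653553.
Real time: 653553 / (60000/1001) = 218068851/20000 s.
Target frame: (218068851/20000) × (48) = 654206553/1250 ≈ 523365.242 → 523365.
At 48 labels/s: frame 523365 → 03:01:43:21.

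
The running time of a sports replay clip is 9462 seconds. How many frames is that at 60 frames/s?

567720 frames

Frames = 9462 × 60 = 567720.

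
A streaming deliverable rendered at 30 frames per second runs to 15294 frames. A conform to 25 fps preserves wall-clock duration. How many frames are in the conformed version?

Target frames = source frames × (target rate / source rate) = 15294 × (25)/(30) = 15294 × 5/6 = 12745.

12745 frames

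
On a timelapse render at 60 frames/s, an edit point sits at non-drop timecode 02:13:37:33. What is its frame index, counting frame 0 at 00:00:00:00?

Total seconds to the label: (2 × 3600 + 13 × 60 + 37) = 8017.
Frame index = 8017 × 60 + 33 = 481053.

481053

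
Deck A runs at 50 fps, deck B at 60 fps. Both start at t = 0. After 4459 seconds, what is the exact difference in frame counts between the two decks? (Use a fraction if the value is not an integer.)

A emits 50 × 4459 = 222950 frames; B emits 60 × 4459 = 267540.
Difference = 44590 frames; B is ahead of A.

44590 frames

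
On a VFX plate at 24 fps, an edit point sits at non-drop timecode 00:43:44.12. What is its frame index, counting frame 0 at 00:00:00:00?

Total seconds to the label: (0 × 3600 + 43 × 60 + 44) = 2624.
Frame index = 2624 × 24 + 12 = 62988.

frame 62988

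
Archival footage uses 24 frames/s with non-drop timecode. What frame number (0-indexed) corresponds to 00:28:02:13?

Total seconds to the label: (0 × 3600 + 28 × 60 + 2) = 1682.
Frame index = 1682 × 24 + 13 = 40381.

frame 40381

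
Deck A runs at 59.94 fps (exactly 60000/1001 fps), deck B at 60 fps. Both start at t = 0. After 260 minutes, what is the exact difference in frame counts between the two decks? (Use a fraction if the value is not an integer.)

72000/77 frames

260 min = 15600 s.
A emits 60000/1001 × 15600 = 72000000/77 frames; B emits 60 × 15600 = 936000.
Difference = 72000/77 frames (≈ 935.0649); B is ahead of A.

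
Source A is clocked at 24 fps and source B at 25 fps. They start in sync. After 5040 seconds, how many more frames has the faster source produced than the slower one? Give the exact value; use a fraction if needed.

5040 frames

A emits 24 × 5040 = 120960 frames; B emits 25 × 5040 = 126000.
Difference = 5040 frames; B is ahead of A.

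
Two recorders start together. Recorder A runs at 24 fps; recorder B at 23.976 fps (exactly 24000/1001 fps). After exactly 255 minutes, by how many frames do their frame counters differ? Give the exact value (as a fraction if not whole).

255 min = 15300 s.
A emits 24 × 15300 = 367200 frames; B emits 24000/1001 × 15300 = 367200000/1001.
Difference = 367200/1001 frames (≈ 366.8332); B is behind A.

367200/1001 frames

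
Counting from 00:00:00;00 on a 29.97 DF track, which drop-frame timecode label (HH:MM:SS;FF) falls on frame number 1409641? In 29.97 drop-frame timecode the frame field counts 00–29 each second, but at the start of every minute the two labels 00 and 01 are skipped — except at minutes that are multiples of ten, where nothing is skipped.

13:03:55;01

Each 10-minute DF block holds 10 × 60 × 30 − 9 × 2 = 17982 frames. 1409641 ÷ 17982 → 78 full blocks, remainder 7045.
Within the partial block the first minute is 1800 frames and each further minute 1798, so 3 further minute boundaries passed. Total skipped labels = 18 × 78 + 2 × 3 = 1410.
Non-drop label index = 1409641 + 1410 = 1411051; at 30 labels/s that is 13:03:55:01, i.e. DF 13:03:55;01.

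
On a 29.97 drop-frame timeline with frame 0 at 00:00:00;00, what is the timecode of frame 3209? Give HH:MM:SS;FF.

Each 10-minute DF block holds 10 × 60 × 30 − 9 × 2 = 17982 frames. 3209 ÷ 17982 → 0 full blocks, remainder 3209.
Within the partial block the first minute is 1800 frames and each further minute 1798, so 1 further minute boundary passed. Total skipped labels = 18 × 0 + 2 × 1 = 2.
Non-drop label index = 3209 + 2 = 3211; at 30 labels/s that is 00:01:47:01, i.e. DF 00:01:47;01.

00:01:47;01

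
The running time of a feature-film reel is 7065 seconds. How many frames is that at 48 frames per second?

339120 frames

Frames = 7065 × 48 = 339120.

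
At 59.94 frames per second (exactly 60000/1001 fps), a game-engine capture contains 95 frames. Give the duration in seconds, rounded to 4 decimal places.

Running time = 95 × 1001/60000 = 19019/12000 s ≈ 1.5849 s.

1.5849 seconds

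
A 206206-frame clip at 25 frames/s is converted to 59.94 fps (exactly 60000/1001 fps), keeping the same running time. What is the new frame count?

494400 frames

Target frames = source frames × (target rate / source rate) = 206206 × (60000/1001)/(25) = 206206 × 2400/1001 = 494400.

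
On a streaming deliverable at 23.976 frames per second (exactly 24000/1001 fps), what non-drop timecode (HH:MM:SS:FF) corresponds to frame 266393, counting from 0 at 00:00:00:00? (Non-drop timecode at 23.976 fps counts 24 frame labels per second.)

266393 ÷ 24 = 11099 full seconds, remainder 17 frames.
11099 s = 3 h 4 min 59 s.
Timecode: 03:04:59:17.

03:04:59:17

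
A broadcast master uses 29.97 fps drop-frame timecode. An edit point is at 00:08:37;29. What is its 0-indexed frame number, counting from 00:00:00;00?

15523

As if non-drop at 30 labels/s: (0 × 3600 + 8 × 60 + 37) × 30 + 29 = 15539.
Minute boundaries passed: 8; those not divisible by 10: 8 − 0 = 8; dropped labels = 2 × 8 = 16.
Actual frame index = 15539 − 16 = 15523.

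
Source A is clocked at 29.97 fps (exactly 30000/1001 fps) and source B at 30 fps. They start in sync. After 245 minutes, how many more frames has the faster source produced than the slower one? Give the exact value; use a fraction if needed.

245 min = 14700 s.
A emits 30000/1001 × 14700 = 63000000/143 frames; B emits 30 × 14700 = 441000.
Difference = 63000/143 frames (≈ 440.5594); B is ahead of A.

63000/143 frames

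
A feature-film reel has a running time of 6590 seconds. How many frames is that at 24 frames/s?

158160 frames

Frames = 6590 × 24 = 158160.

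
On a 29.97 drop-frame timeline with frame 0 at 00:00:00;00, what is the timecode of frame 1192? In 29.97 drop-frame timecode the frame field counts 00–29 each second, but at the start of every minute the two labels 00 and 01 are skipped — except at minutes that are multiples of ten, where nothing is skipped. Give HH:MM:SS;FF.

00:00:39;22

Each 10-minute DF block holds 10 × 60 × 30 − 9 × 2 = 17982 frames. 1192 ÷ 17982 → 0 full blocks, remainder 1192.
Within the partial block the first minute is 1800 frames and each further minute 1798, so 0 further minute boundaries passed. Total skipped labels = 18 × 0 + 2 × 0 = 0.
Non-drop label index = 1192 + 0 = 1192; at 30 labels/s that is 00:00:39:22, i.e. DF 00:00:39;22.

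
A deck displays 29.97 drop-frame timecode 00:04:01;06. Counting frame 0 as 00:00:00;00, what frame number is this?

As if non-drop at 30 labels/s: (0 × 3600 + 4 × 60 + 1) × 30 + 6 = 7236.
Minute boundaries passed: 4; those not divisible by 10: 4 − 0 = 4; dropped labels = 2 × 4 = 8.
Actual frame index = 7236 − 8 = 7228.

7228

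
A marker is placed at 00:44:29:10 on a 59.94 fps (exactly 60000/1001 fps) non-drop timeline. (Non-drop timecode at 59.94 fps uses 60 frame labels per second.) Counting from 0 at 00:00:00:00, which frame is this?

Total seconds to the label: (0 × 3600 + 44 × 60 + 29) = 2669.
Frame index = 2669 × 60 + 10 = 160150.

frame 160150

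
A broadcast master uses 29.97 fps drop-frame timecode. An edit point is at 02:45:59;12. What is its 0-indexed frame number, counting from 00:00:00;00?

As if non-drop at 30 labels/s: (2 × 3600 + 45 × 60 + 59) × 30 + 12 = 298782.
Minute boundaries passed: 165; those not divisible by 10: 165 − 16 = 149; dropped labels = 2 × 149 = 298.
Actual frame index = 298782 − 298 = 298484.

298484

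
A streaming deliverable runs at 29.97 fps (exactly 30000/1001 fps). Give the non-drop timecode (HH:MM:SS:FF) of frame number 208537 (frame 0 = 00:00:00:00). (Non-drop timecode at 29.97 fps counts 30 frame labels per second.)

01:55:51:07

208537 ÷ 30 = 6951 full seconds, remainder 7 frames.
6951 s = 1 h 55 min 51 s.
Timecode: 01:55:51:07.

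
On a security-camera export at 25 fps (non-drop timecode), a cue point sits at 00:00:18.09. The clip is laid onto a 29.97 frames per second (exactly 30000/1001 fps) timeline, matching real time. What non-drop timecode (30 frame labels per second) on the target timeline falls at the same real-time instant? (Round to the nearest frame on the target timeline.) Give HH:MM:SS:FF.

Source frame index: (0×3600 + 0×60 + 18) × 25 + 9 = 459.
Real time: 459 / (25) = 459/25 s.
Target frame: (459/25) × (30000/1001) = 550800/1001 ≈ 550.250 → 550.
At 30 labels/s: frame 550 → 00:00:18:10.

00:00:18:10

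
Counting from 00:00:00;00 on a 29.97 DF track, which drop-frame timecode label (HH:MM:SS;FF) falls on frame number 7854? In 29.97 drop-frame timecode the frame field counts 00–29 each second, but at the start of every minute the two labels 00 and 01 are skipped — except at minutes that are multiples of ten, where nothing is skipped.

Ten DF minutes hold 17982 frames, so frame 7854 lies in block 0 (frames 0–17981) with 7854 frames into that block.
The block's first minute is 1800 frames and the rest 1798 each; 7854 frames reaches minute 4, so 0 × 18 + 4 × 2 = 8 labels have been skipped so far.
Adding those back, label number 7854 + 8 = 7862 at 30 labels/s is 262 s + 2 f = 0 h 4 min 22 s frame 2, i.e. 00:04:22;02.

00:04:22;02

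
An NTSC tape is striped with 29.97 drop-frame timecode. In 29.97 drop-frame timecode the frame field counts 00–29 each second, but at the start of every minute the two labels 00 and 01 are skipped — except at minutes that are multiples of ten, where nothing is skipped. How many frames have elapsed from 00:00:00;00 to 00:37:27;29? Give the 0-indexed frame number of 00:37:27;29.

As if non-drop at 30 labels/s: (0 × 3600 + 37 × 60 + 27) × 30 + 29 = 67439.
Minute boundaries passed: 37; those not divisible by 10: 37 − 3 = 34; dropped labels = 2 × 34 = 68.
Actual frame index = 67439 − 68 = 67371.

67371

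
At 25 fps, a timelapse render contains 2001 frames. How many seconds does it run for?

80.04 seconds

Running time = 2001 / (25) = 80.04 s.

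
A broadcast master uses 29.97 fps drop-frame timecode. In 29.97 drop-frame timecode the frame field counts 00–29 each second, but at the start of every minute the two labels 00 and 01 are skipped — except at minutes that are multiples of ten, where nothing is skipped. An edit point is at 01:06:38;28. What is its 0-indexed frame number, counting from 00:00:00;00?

As if non-drop at 30 labels/s: (1 × 3600 + 6 × 60 + 38) × 30 + 28 = 119968.
Minute boundaries passed: 66; those not divisible by 10: 66 − 6 = 60; dropped labels = 2 × 60 = 120.
Actual frame index = 119968 − 120 = 119848.

119848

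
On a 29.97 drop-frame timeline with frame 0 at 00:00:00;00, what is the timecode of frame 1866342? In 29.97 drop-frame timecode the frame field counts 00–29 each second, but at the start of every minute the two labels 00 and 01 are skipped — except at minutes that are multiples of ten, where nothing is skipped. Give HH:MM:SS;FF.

Each 10-minute DF block holds 10 × 60 × 30 − 9 × 2 = 17982 frames. 1866342 ÷ 17982 → 103 full blocks, remainder 14196.
Within the partial block the first minute is 1800 frames and each further minute 1798, so 7 further minute boundaries passed. Total skipped labels = 18 × 103 + 2 × 7 = 1868.
Non-drop label index = 1866342 + 1868 = 1868210; at 30 labels/s that is 17:17:53:20, i.e. DF 17:17:53;20.

17:17:53;20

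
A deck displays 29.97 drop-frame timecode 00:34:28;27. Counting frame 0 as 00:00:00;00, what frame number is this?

Complete 10-minute blocks: 3, each 17982 frames → 53946.
Remaining 4 whole minutes in the current block: 1800 + 3 × 1798 = 7194 frames.
Within the current minute: 28 × 30 + 27 − 2 = 865 (labels ;00/;01 skipped at this minute). Total = 53946 + 7194 + 865 = 62005.

62005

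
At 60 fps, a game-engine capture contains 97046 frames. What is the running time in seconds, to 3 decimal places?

Running time = 97046 × 1/60 = 48523/30 s ≈ 1617.433 s.

1617.433 seconds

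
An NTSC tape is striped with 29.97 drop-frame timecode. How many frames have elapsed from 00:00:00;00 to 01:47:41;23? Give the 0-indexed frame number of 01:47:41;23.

Complete 10-minute blocks: 10, each 17982 frames → 179820.
Remaining 7 whole minutes in the current block: 1800 + 6 × 1798 = 12588 frames.
Within the current minute: 41 × 30 + 23 − 2 = 1251 (labels ;00/;01 skipped at this minute). Total = 179820 + 12588 + 1251 = 193659.

193659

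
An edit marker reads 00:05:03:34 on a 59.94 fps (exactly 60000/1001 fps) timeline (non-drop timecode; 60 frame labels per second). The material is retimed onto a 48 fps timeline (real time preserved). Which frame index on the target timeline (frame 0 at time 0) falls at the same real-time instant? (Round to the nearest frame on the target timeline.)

frame 14586

Source frame index: (0×3600 + 5×60 + 3) × 60 + 34 = 18214.
Real time: 18214 / (60000/1001) = 9116107/30000 s.
Target frame: (9116107/30000) × (48) = 9116107/625 ≈ 14585.771 → 14586.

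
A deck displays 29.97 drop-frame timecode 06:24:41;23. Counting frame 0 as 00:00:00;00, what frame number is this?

691761

As if non-drop at 30 labels/s: (6 × 3600 + 24 × 60 + 41) × 30 + 23 = 692453.
Minute boundaries passed: 384; those not divisible by 10: 384 − 38 = 346; dropped labels = 2 × 346 = 692.
Actual frame index = 692453 − 692 = 691761.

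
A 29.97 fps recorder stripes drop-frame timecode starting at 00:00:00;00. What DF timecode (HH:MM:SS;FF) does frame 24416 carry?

Each 10-minute DF block holds 10 × 60 × 30 − 9 × 2 = 17982 frames. 24416 ÷ 17982 → 1 full block, remainder 6434.
Within the partial block the first minute is 1800 frames and each further minute 1798, so 3 further minute boundaries passed. Total skipped labels = 18 × 1 + 2 × 3 = 24.
Non-drop label index = 24416 + 24 = 24440; at 30 labels/s that is 00:13:34:20, i.e. DF 00:13:34;20.

00:13:34;20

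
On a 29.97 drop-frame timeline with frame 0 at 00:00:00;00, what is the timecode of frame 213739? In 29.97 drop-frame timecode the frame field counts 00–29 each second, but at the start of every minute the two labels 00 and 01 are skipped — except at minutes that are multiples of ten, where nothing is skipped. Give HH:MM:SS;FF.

Ten DF minutes hold 17982 frames, so frame 213739 lies in block 11 (frames 197802–215783) with 15937 frames into that block.
The block's first minute is 1800 frames and the rest 1798 each; 15937 frames reaches minute 8, so 11 × 18 + 8 × 2 = 214 labels have been skipped so far.
Adding those back, label number 213739 + 214 = 213953 at 30 labels/s is 7131 s + 23 f = 1 h 58 min 51 s frame 23, i.e. 01:58:51;23.

01:58:51;23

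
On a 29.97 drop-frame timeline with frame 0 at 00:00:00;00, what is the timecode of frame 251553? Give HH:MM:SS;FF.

02:19:53;15

Each 10-minute DF block holds 10 × 60 × 30 − 9 × 2 = 17982 frames. 251553 ÷ 17982 → 13 full blocks, remainder 17787.
Within the partial block the first minute is 1800 frames and each further minute 1798, so 9 further minute boundaries passed. Total skipped labels = 18 × 13 + 2 × 9 = 252.
Non-drop label index = 251553 + 252 = 251805; at 30 labels/s that is 02:19:53:15, i.e. DF 02:19:53;15.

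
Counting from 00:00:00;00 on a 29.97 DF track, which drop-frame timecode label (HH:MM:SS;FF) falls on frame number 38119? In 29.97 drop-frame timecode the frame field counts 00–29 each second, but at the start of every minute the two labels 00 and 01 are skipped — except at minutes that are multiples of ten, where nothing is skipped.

00:21:11;27

Each 10-minute DF block holds 10 × 60 × 30 − 9 × 2 = 17982 frames. 38119 ÷ 17982 → 2 full blocks, remainder 2155.
Within the partial block the first minute is 1800 frames and each further minute 1798, so 1 further minute boundary passed. Total skipped labels = 18 × 2 + 2 × 1 = 38.
Non-drop label index = 38119 + 38 = 38157; at 30 labels/s that is 00:21:11:27, i.e. DF 00:21:11;27.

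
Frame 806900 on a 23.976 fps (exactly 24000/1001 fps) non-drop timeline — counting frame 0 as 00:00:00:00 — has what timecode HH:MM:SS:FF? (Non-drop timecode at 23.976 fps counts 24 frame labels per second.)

806900 ÷ 24 = 33620 full seconds, remainder 20 frames.
33620 s = 9 h 20 min 20 s.
Timecode: 09:20:20:20.

09:20:20:20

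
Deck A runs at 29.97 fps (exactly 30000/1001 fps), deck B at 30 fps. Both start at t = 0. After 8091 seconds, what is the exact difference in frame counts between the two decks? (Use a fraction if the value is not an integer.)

A emits 30000/1001 × 8091 = 242730000/1001 frames; B emits 30 × 8091 = 242730.
Difference = 242730/1001 frames (≈ 242.4875); B is ahead of A.

242730/1001 frames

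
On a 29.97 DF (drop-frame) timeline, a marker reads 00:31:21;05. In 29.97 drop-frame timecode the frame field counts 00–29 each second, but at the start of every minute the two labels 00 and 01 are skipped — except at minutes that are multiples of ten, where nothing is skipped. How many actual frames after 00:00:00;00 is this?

As if non-drop at 30 labels/s: (0 × 3600 + 31 × 60 + 21) × 30 + 5 = 56435.
Minute boundaries passed: 31; those not divisible by 10: 31 − 3 = 28; dropped labels = 2 × 28 = 56.
Actual frame index = 56435 − 56 = 56379.

56379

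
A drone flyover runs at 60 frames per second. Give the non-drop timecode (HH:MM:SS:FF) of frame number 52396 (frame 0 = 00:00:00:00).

00:14:33:16

52396 ÷ 60 = 873 full seconds, remainder 16 frames.
873 s = 0 h 14 min 33 s.
Timecode: 00:14:33:16.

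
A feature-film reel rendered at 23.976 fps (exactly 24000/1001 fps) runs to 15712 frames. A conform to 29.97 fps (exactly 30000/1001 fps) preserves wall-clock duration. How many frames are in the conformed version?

19640 frames

Frames at target rate = 15712 × (30000/1001) / (24000/1001) = 19640.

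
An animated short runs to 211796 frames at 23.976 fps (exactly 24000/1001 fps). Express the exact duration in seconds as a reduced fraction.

53001949/6000 seconds

Running time = 211796 ÷ (24000/1001) = 211796 × 1001/24000 = 53001949/6000 s.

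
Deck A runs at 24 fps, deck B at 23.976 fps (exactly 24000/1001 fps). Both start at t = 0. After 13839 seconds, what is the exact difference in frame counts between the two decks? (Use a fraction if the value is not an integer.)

A emits 24 × 13839 = 332136 frames; B emits 24000/1001 × 13839 = 47448000/143.
Difference = 47448/143 frames (≈ 331.8042); B is behind A.

47448/143 frames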